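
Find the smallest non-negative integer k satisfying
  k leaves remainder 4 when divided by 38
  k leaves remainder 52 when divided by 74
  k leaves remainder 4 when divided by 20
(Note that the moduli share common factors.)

10264

Combine the congruences pairwise.
gcd(38, 74) = 2 and 2 | (52 − 4), so the pair is consistent; merging gives k ≡ 422 (mod 1406), where 1406 = lcm(38, 74).
gcd(1406, 20) = 2 and 2 | (4 − 422), so the pair is consistent; merging gives k ≡ 10264 (mod 14060), where 14060 = lcm(1406, 20).
The solution is unique modulo lcm(38, 74, 20) = 14060.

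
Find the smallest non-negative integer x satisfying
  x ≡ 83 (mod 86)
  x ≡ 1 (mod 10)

341

Combine the congruences pairwise.
gcd(86, 10) = 2 and 2 | (1 − 83), so the pair is consistent; merging gives x ≡ 341 (mod 430), where 430 = lcm(86, 10).
The solution is unique modulo lcm(86, 10) = 430.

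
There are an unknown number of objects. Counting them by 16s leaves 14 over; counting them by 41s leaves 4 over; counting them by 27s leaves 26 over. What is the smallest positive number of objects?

The moduli are pairwise coprime; M = 16·41·27 = 17712.
M/16 = 1107; 1107 ≡ 3 (mod 16); 3·11 ≡ 1, so inverse 11.
M/41 = 432; 432 ≡ 22 (mod 41); 22·28 ≡ 1, so inverse 28.
M/27 = 656; 656 ≡ 8 (mod 27); 8·17 ≡ 1, so inverse 17.
N ≡ 14·1107·11 + 4·432·28 + 26·656·17 = 508814.
508814 mod 17712 = 12878.

12878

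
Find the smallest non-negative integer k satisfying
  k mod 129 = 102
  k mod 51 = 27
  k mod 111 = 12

gcd(129, 51) = 3 and 3 | (27 − 102), so the pair is consistent; merging gives k ≡ 231 (mod 2193), where 2193 = lcm(129, 51).
gcd(2193, 111) = 3 and 3 | (12 − 231), so the pair is consistent; merging gives k ≡ 9003 (mod 81141), where 81141 = lcm(2193, 111).
The solution is unique modulo lcm(129, 51, 111) = 81141.

9003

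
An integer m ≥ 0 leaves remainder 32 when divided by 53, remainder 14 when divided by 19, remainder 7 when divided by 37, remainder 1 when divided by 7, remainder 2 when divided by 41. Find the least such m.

Combine the congruences pairwise.
From m ≡ 32 (mod 53) write m = 32 + 53t. Substituting into m ≡ 14 (mod 19) gives 53t ≡ 1 (mod 19), and since 15⁻¹ ≡ 14 (mod 19), t ≡ 14. Hence m ≡ 32 + 53·14 = 774 (mod 1007).
From m ≡ 774 (mod 1007) write m = 774 + 1007t. Substituting into m ≡ 7 (mod 37) gives 1007t ≡ 10 (mod 37), and since 8⁻¹ ≡ 14 (mod 37), t ≡ 29. Hence m ≡ 774 + 1007·29 = 29977 (mod 37259).
From m ≡ 29977 (mod 37259) write m = 29977 + 37259t. Substituting into m ≡ 1 (mod 7) gives 37259t ≡ 5 (mod 7), and since 5⁻¹ ≡ 3 (mod 7), t ≡ 1. Hence m ≡ 29977 + 37259·1 = 67236 (mod 260813).
From m ≡ 67236 (mod 260813) write m = 67236 + 260813t. Substituting into m ≡ 2 (mod 41) gives 260813t ≡ 6 (mod 41), and since 12⁻¹ ≡ 24 (mod 41), t ≡ 21. Hence m ≡ 67236 + 260813·21 = 5544309 (mod 10693333).

5544309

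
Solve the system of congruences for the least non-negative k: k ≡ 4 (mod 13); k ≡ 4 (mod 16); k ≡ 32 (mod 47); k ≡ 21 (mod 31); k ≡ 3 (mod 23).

3889188

The moduli are pairwise coprime; N = 13·16·47·31·23 = 6970288.
N/13 = 536176; 536176 ≡ 4 (mod 13); 4·10 ≡ 1, so inverse 10.
N/16 = 435643; 435643 ≡ 11 (mod 16); 11·3 ≡ 1, so inverse 3.
N/47 = 148304; 148304 ≡ 19 (mod 47); 19·5 ≡ 1, so inverse 5.
N/31 = 224848; 224848 ≡ 5 (mod 31); 5·25 ≡ 1, so inverse 25.
N/23 = 303056; 303056 ≡ 8 (mod 23); 8·3 ≡ 1, so inverse 3.
k ≡ 4·536176·10 + 4·435643·3 + 32·148304·5 + 21·224848·25 + 3·303056·3 = 171176100.
171176100 mod 6970288 = 3889188.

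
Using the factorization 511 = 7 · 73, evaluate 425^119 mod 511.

Mod 7: 425 ≡ 5; by Fermat, exponent reduces to 119 mod 6 = 5; 5^5 ≡ 3 (mod 7).
Mod 73: 425 ≡ 60; by Fermat, exponent reduces to 119 mod 72 = 47; 60^47 ≡ 5 (mod 73).
Combine by CRT: x ≡ 3 (mod 7), x ≡ 5 (mod 73) ⇒ x ≡ 297 (mod 511).

297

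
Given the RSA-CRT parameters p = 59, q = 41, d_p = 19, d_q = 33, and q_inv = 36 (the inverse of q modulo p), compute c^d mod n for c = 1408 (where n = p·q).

383

m₁ = c^(d_p) mod p: c ≡ 51 (mod 59), and 51^19 mod 59 = 29.
m₂ = c^(d_q) mod q: c ≡ 14 (mod 41), and 14^33 mod 41 = 14.
h = q_inv·(m₁ − m₂) mod p = 36·(29 − 14) mod 59 = 9.
m = m₂ + h·q = 14 + 9·41 = 383.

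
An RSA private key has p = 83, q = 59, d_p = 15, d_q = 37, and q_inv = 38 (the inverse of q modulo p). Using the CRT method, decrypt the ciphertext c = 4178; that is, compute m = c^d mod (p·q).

3149

m₁ = c^(d_p) mod p: c ≡ 28 (mod 83), and 28^15 mod 83 = 78.
m₂ = c^(d_q) mod q: c ≡ 48 (mod 59), and 48^37 mod 59 = 22.
h = q_inv·(m₁ − m₂) mod p = 38·(78 − 22) mod 83 = 53.
m = m₂ + h·q = 22 + 53·59 = 3149.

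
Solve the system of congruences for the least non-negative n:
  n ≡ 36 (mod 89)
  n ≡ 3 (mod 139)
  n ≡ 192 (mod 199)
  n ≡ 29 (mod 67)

124193306

From n ≡ 36 (mod 89) write n = 36 + 89t. Substituting into n ≡ 3 (mod 139) gives 89t ≡ 106 (mod 139), and since 89⁻¹ ≡ 25 (mod 139), t ≡ 9. Hence n ≡ 36 + 89·9 = 837 (mod 12371).
From n ≡ 837 (mod 12371) write n = 837 + 12371t. Substituting into n ≡ 192 (mod 199) gives 12371t ≡ 151 (mod 199), and since 33⁻¹ ≡ 193 (mod 199), t ≡ 89. Hence n ≡ 837 + 12371·89 = 1101856 (mod 2461829).
From n ≡ 1101856 (mod 2461829) write n = 1101856 + 2461829t. Substituting into n ≡ 29 (mod 67) gives 2461829t ≡ 55 (mod 67), and since 48⁻¹ ≡ 7 (mod 67), t ≡ 50. Hence n ≡ 1101856 + 2461829·50 = 124193306 (mod 164942543).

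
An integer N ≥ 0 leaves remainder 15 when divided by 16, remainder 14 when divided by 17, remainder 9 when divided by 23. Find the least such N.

The moduli are pairwise coprime; M = 16·17·23 = 6256.
M/16 = 391; 391 ≡ 7 (mod 16); 7·7 ≡ 1, so inverse 7.
M/17 = 368; 368 ≡ 11 (mod 17); 11·14 ≡ 1, so inverse 14.
M/23 = 272; 272 ≡ 19 (mod 23); 19·17 ≡ 1, so inverse 17.
N ≡ 15·391·7 + 14·368·14 + 9·272·17 = 154799.
154799 mod 6256 = 4655.

4655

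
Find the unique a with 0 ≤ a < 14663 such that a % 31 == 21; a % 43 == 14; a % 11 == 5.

14591

From a ≡ 21 (mod 31) write a = 21 + 31t. Substituting into a ≡ 14 (mod 43) gives 31t ≡ 36 (mod 43), and since 31⁻¹ ≡ 25 (mod 43), t ≡ 40. Hence a ≡ 21 + 31·40 = 1261 (mod 1333).
From a ≡ 1261 (mod 1333) write a = 1261 + 1333t. Substituting into a ≡ 5 (mod 11) gives 1333t ≡ 9 (mod 11), and since 2⁻¹ ≡ 6 (mod 11), t ≡ 10. Hence a ≡ 1261 + 1333·10 = 14591 (mod 14663).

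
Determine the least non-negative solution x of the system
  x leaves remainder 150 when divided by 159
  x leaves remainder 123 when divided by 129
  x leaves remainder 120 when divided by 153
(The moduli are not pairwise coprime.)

234516

Combine the congruences pairwise.
gcd(159, 129) = 3 and 3 | (123 − 150), so the pair is consistent; merging gives x ≡ 2058 (mod 6837), where 6837 = lcm(159, 129).
gcd(6837, 153) = 3 and 3 | (120 − 2058), so the pair is consistent; merging gives x ≡ 234516 (mod 348687), where 348687 = lcm(6837, 153).
The solution is unique modulo lcm(159, 129, 153) = 348687.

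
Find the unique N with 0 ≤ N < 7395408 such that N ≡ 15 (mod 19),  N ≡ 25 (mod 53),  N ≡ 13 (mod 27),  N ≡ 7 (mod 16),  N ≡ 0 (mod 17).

The moduli are pairwise coprime; M = 19·53·27·16·17 = 7395408.
M/19 = 389232; 389232 ≡ 17 (mod 19); 17·9 ≡ 1, so inverse 9.
M/53 = 139536; 139536 ≡ 40 (mod 53); 40·4 ≡ 1, so inverse 4.
M/27 = 273904; 273904 ≡ 16 (mod 27); 16·22 ≡ 1, so inverse 22.
M/16 = 462213; 462213 ≡ 5 (mod 16); 5·13 ≡ 1, so inverse 13.
M/17 = 435024; 435024 ≡ 11 (mod 17); 11·14 ≡ 1, so inverse 14.
N ≡ 15·389232·9 + 25·139536·4 + 13·273904·22 + 7·462213·13 + 0·435024·14 = 186897847.
186897847 mod 7395408 = 2012647.

2012647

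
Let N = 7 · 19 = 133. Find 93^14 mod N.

Mod 7: 93 ≡ 2; by Fermat, exponent reduces to 14 mod 6 = 2; 2^2 ≡ 4 (mod 7).
Mod 19: 93 ≡ 17; 17^14 ≡ 6 (mod 19).
Combine by CRT: x ≡ 4 (mod 7), x ≡ 6 (mod 19) ⇒ x ≡ 25 (mod 133).

25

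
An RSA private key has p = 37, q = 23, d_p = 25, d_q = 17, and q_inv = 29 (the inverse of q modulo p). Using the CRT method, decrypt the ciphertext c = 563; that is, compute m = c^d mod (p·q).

267

m₁ = c^(d_p) mod p: c ≡ 8 (mod 37), and 8^25 mod 37 = 8.
m₂ = c^(d_q) mod q: c ≡ 11 (mod 23), and 11^17 mod 23 = 14.
h = q_inv·(m₁ − m₂) mod p = 29·(8 − 14) mod 37 = 11.
m = m₂ + h·q = 14 + 11·23 = 267.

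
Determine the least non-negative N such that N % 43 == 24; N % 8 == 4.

From N ≡ 24 (mod 43) write N = 24 + 43t. Substituting into N ≡ 4 (mod 8) gives 43t ≡ 4 (mod 8), and since 3⁻¹ ≡ 3 (mod 8), t ≡ 4. Hence N ≡ 24 + 43·4 = 196 (mod 344).

196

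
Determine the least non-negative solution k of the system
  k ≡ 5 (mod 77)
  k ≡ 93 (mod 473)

gcd(77, 473) = 11 and 11 | (93 − 5), so the pair is consistent; merging gives k ≡ 2931 (mod 3311), where 3311 = lcm(77, 473).
The solution is unique modulo lcm(77, 473) = 3311.

2931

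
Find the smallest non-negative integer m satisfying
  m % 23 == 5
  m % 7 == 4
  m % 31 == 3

2328

The moduli are pairwise coprime; N = 23·7·31 = 4991.
N/23 = 217; 217 ≡ 10 (mod 23); 10·7 ≡ 1, so inverse 7.
N/7 = 713; 713 ≡ 6 (mod 7); 6·6 ≡ 1, so inverse 6.
N/31 = 161; 161 ≡ 6 (mod 31); 6·26 ≡ 1, so inverse 26.
m ≡ 5·217·7 + 4·713·6 + 3·161·26 = 37265.
37265 mod 4991 = 2328.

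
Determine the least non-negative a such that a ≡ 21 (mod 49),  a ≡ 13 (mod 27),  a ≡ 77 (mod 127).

148540

The moduli are pairwise coprime; N = 49·27·127 = 168021.
N/49 = 3429; 3429 ≡ 48 (mod 49); 48·48 ≡ 1, so inverse 48.
N/27 = 6223; 6223 ≡ 13 (mod 27); 13·25 ≡ 1, so inverse 25.
N/127 = 1323; 1323 ≡ 53 (mod 127); 53·12 ≡ 1, so inverse 12.
a ≡ 21·3429·48 + 13·6223·25 + 77·1323·12 = 6701359.
6701359 mod 168021 = 148540.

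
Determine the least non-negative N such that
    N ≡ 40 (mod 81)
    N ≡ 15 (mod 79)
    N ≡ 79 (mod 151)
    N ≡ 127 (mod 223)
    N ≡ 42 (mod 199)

Combine the congruences pairwise.
From N ≡ 40 (mod 81) write N = 40 + 81t. Substituting into N ≡ 15 (mod 79) gives 81t ≡ 54 (mod 79), and since 2⁻¹ ≡ 40 (mod 79), t ≡ 27. Hence N ≡ 40 + 81·27 = 2227 (mod 6399).
From N ≡ 2227 (mod 6399) write N = 2227 + 6399t. Substituting into N ≡ 79 (mod 151) gives 6399t ≡ 117 (mod 151), and since 57⁻¹ ≡ 53 (mod 151), t ≡ 10. Hence N ≡ 2227 + 6399·10 = 66217 (mod 966249).
From N ≡ 66217 (mod 966249) write N = 66217 + 966249t. Substituting into N ≡ 127 (mod 223) gives 966249t ≡ 141 (mod 223), and since 213⁻¹ ≡ 156 (mod 223), t ≡ 142. Hence N ≡ 66217 + 966249·142 = 137273575 (mod 215473527).
From N ≡ 137273575 (mod 215473527) write N = 137273575 + 215473527t. Substituting into N ≡ 42 (mod 199) gives 215473527t ≡ 50 (mod 199), and since 108⁻¹ ≡ 164 (mod 199), t ≡ 41. Hence N ≡ 137273575 + 215473527·41 = 8971688182 (mod 42879231873).

8971688182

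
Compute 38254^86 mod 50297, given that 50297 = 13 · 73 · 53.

33539

Mod 13: 38254 ≡ 8; by Fermat, exponent reduces to 86 mod 12 = 2; 8^2 ≡ 12 (mod 13).
Mod 73: 38254 ≡ 2; by Fermat, exponent reduces to 86 mod 72 = 14; 2^14 ≡ 32 (mod 73).
Mod 53: 38254 ≡ 41; by Fermat, exponent reduces to 86 mod 52 = 34; 41^34 ≡ 43 (mod 53).
Combine by CRT: x ≡ 12 (mod 13), x ≡ 32 (mod 73), x ≡ 43 (mod 53) ⇒ x ≡ 33539 (mod 50297).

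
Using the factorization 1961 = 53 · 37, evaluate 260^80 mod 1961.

Mod 53: 260 ≡ 48; by Fermat, exponent reduces to 80 mod 52 = 28; 48^28 ≡ 28 (mod 53).
Mod 37: 260 ≡ 1; by Fermat, exponent reduces to 80 mod 36 = 8; 1^8 ≡ 1 (mod 37).
Combine by CRT: x ≡ 28 (mod 53), x ≡ 1 (mod 37) ⇒ x ≡ 1777 (mod 1961).

1777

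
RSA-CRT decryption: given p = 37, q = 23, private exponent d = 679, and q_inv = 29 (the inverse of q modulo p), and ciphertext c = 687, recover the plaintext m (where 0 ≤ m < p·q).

546

d_p = d mod (p−1) = 679 mod 36 = 31; d_q = d mod (q−1) = 19.
m₁ = c^(d_p) mod p: c ≡ 21 (mod 37), and 21^31 mod 37 = 28.
m₂ = c^(d_q) mod q: c ≡ 20 (mod 23), and 20^19 mod 23 = 17.
h = q_inv·(m₁ − m₂) mod p = 29·(28 − 17) mod 37 = 23.
m = m₂ + h·q = 17 + 23·23 = 546.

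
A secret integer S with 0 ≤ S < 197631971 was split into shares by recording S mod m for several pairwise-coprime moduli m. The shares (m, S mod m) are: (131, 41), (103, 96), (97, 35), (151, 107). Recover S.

57508910

Combine the congruences pairwise.
From S ≡ 41 (mod 131) write S = 41 + 131t. Substituting into S ≡ 96 (mod 103) gives 131t ≡ 55 (mod 103), and since 28⁻¹ ≡ 92 (mod 103), t ≡ 13. Hence S ≡ 41 + 131·13 = 1744 (mod 13493).
From S ≡ 1744 (mod 13493) write S = 1744 + 13493t. Substituting into S ≡ 35 (mod 97) gives 13493t ≡ 37 (mod 97), and since 10⁻¹ ≡ 68 (mod 97), t ≡ 91. Hence S ≡ 1744 + 13493·91 = 1229607 (mod 1308821).
From S ≡ 1229607 (mod 1308821) write S = 1229607 + 1308821t. Substituting into S ≡ 107 (mod 151) gives 1308821t ≡ 93 (mod 151), and since 104⁻¹ ≡ 106 (mod 151), t ≡ 43. Hence S ≡ 1229607 + 1308821·43 = 57508910 (mod 197631971).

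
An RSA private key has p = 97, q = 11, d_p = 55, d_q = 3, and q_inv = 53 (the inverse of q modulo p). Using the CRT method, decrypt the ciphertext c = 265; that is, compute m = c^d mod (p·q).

m₁ = c^(d_p) mod p: c ≡ 71 (mod 97), and 71^55 mod 97 = 74.
m₂ = c^(d_q) mod q: c ≡ 1 (mod 11), and 1^3 mod 11 = 1.
h = q_inv·(m₁ − m₂) mod p = 53·(74 − 1) mod 97 = 86.
m = m₂ + h·q = 1 + 86·11 = 947.

947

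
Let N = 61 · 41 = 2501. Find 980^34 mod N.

Mod 61: 980 ≡ 4; 4^34 ≡ 12 (mod 61).
Mod 41: 980 ≡ 37; 37^34 ≡ 10 (mod 41).
Combine by CRT: x ≡ 12 (mod 61), x ≡ 10 (mod 41) ⇒ x ≡ 256 (mod 2501).

256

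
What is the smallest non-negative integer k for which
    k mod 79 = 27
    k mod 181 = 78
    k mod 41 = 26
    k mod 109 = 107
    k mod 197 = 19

7187099208

Combine the congruences pairwise.
From k ≡ 27 (mod 79) write k = 27 + 79t. Substituting into k ≡ 78 (mod 181) gives 79t ≡ 51 (mod 181), and since 79⁻¹ ≡ 55 (mod 181), t ≡ 90. Hence k ≡ 27 + 79·90 = 7137 (mod 14299).
From k ≡ 7137 (mod 14299) write k = 7137 + 14299t. Substituting into k ≡ 26 (mod 41) gives 14299t ≡ 23 (mod 41), and since 31⁻¹ ≡ 4 (mod 41), t ≡ 10. Hence k ≡ 7137 + 14299·10 = 150127 (mod 586259).
From k ≡ 150127 (mod 586259) write k = 150127 + 586259t. Substituting into k ≡ 107 (mod 109) gives 586259t ≡ 73 (mod 109), and since 57⁻¹ ≡ 44 (mod 109), t ≡ 51. Hence k ≡ 150127 + 586259·51 = 30049336 (mod 63902231).
From k ≡ 30049336 (mod 63902231) write k = 30049336 + 63902231t. Substituting into k ≡ 19 (mod 197) gives 63902231t ≡ 78 (mod 197), and since 159⁻¹ ≡ 57 (mod 197), t ≡ 112. Hence k ≡ 30049336 + 63902231·112 = 7187099208 (mod 12588739507).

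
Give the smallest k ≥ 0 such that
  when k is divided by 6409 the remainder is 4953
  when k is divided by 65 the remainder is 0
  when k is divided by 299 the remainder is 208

729170

Combine the congruences pairwise.
gcd(6409, 65) = 13 and 13 | (0 − 4953), so the pair is consistent; merging gives k ≡ 24180 (mod 32045), where 32045 = lcm(6409, 65).
gcd(32045, 299) = 13 and 13 | (208 − 24180), so the pair is consistent; merging gives k ≡ 729170 (mod 737035), where 737035 = lcm(32045, 299).
The solution is unique modulo lcm(6409, 65, 299) = 737035.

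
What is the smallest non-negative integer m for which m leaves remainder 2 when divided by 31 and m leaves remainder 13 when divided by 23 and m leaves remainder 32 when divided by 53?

4590

The moduli are pairwise coprime; N = 31·23·53 = 37789.
N/31 = 1219; 1219 ≡ 10 (mod 31); 10·28 ≡ 1, so inverse 28.
N/23 = 1643; 1643 ≡ 10 (mod 23); 10·7 ≡ 1, so inverse 7.
N/53 = 713; 713 ≡ 24 (mod 53); 24·42 ≡ 1, so inverse 42.
m ≡ 2·1219·28 + 13·1643·7 + 32·713·42 = 1176049.
1176049 mod 37789 = 4590.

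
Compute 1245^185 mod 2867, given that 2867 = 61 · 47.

Mod 61: 1245 ≡ 25; by Fermat, exponent reduces to 185 mod 60 = 5; 25^5 ≡ 13 (mod 61).
Mod 47: 1245 ≡ 23; by Fermat, exponent reduces to 185 mod 46 = 1; 23^1 ≡ 23 (mod 47).
Combine by CRT: x ≡ 13 (mod 61), x ≡ 23 (mod 47) ⇒ x ≡ 2514 (mod 2867).

2514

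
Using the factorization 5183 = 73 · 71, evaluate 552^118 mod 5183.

Mod 73: 552 ≡ 41; by Fermat, exponent reduces to 118 mod 72 = 46; 41^46 ≡ 32 (mod 73).
Mod 71: 552 ≡ 55; by Fermat, exponent reduces to 118 mod 70 = 48; 55^48 ≡ 6 (mod 71).
Combine by CRT: x ≡ 32 (mod 73), x ≡ 6 (mod 71) ⇒ x ≡ 4266 (mod 5183).

4266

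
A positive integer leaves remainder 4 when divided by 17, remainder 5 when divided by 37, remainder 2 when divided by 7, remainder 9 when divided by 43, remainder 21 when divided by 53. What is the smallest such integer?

Combine the congruences pairwise.
From t ≡ 4 (mod 17) write t = 4 + 17s. Substituting into t ≡ 5 (mod 37) gives 17s ≡ 1 (mod 37), and since 17⁻¹ ≡ 24 (mod 37), s ≡ 24. Hence t ≡ 4 + 17·24 = 412 (mod 629).
From t ≡ 412 (mod 629) write t = 412 + 629s. Substituting into t ≡ 2 (mod 7) gives 629s ≡ 3 (mod 7), and since 6⁻¹ ≡ 6 (mod 7), s ≡ 4. Hence t ≡ 412 + 629·4 = 2928 (mod 4403).
From t ≡ 2928 (mod 4403) write t = 2928 + 4403s. Substituting into t ≡ 9 (mod 43) gives 4403s ≡ 5 (mod 43), and since 17⁻¹ ≡ 38 (mod 43), s ≡ 18. Hence t ≡ 2928 + 4403·18 = 82182 (mod 189329).
From t ≡ 82182 (mod 189329) write t = 82182 + 189329s. Substituting into t ≡ 21 (mod 53) gives 189329s ≡ 42 (mod 53), and since 13⁻¹ ≡ 49 (mod 53), s ≡ 44. Hence t ≡ 82182 + 189329·44 = 8412658 (mod 10034437).

8412658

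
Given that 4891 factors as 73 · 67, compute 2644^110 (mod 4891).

Mod 73: 2644 ≡ 16; by Fermat, exponent reduces to 110 mod 72 = 38; 16^38 ≡ 37 (mod 73).
Mod 67: 2644 ≡ 31; by Fermat, exponent reduces to 110 mod 66 = 44; 31^44 ≡ 37 (mod 67).
Combine by CRT: x ≡ 37 (mod 73), x ≡ 37 (mod 67) ⇒ x ≡ 37 (mod 4891).

37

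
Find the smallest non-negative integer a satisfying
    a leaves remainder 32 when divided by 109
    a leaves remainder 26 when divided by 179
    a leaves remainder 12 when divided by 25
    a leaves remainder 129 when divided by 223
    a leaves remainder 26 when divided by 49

3077884262

From a ≡ 32 (mod 109) write a = 32 + 109t. Substituting into a ≡ 26 (mod 179) gives 109t ≡ 173 (mod 179), and since 109⁻¹ ≡ 23 (mod 179), t ≡ 41. Hence a ≡ 32 + 109·41 = 4501 (mod 19511).
From a ≡ 4501 (mod 19511) write a = 4501 + 19511t. Substituting into a ≡ 12 (mod 25) gives 19511t ≡ 11 (mod 25), and since 11⁻¹ ≡ 16 (mod 25), t ≡ 1. Hence a ≡ 4501 + 19511·1 = 24012 (mod 487775).
From a ≡ 24012 (mod 487775) write a = 24012 + 487775t. Substituting into a ≡ 129 (mod 223) gives 487775t ≡ 201 (mod 223), and since 74⁻¹ ≡ 220 (mod 223), t ≡ 66. Hence a ≡ 24012 + 487775·66 = 32217162 (mod 108773825).
From a ≡ 32217162 (mod 108773825) write a = 32217162 + 108773825t. Substituting into a ≡ 26 (mod 49) gives 108773825t ≡ 21 (mod 49), and since 48⁻¹ ≡ 48 (mod 49), t ≡ 28. Hence a ≡ 32217162 + 108773825·28 = 3077884262 (mod 5329917425).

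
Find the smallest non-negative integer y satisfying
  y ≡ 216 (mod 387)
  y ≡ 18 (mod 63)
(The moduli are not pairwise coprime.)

gcd(387, 63) = 9 and 9 | (18 − 216), so the pair is consistent; merging gives y ≡ 2538 (mod 2709), where 2709 = lcm(387, 63).
The solution is unique modulo lcm(387, 63) = 2709.

2538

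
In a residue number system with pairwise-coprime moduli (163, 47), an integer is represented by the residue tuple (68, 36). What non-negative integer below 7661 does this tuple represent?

6099

Combine the congruences pairwise.
From x ≡ 68 (mod 163) write x = 68 + 163t. Substituting into x ≡ 36 (mod 47) gives 163t ≡ 15 (mod 47), and since 22⁻¹ ≡ 15 (mod 47), t ≡ 37. Hence x ≡ 68 + 163·37 = 6099 (mod 7661).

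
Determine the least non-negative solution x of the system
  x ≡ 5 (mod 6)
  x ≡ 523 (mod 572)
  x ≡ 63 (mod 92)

13679

Combine the congruences pairwise.
gcd(6, 572) = 2 and 2 | (523 − 5), so the pair is consistent; merging gives x ≡ 1667 (mod 1716), where 1716 = lcm(6, 572).
gcd(1716, 92) = 4 and 4 | (63 − 1667), so the pair is consistent; merging gives x ≡ 13679 (mod 39468), where 39468 = lcm(1716, 92).
The solution is unique modulo lcm(6, 572, 92) = 39468.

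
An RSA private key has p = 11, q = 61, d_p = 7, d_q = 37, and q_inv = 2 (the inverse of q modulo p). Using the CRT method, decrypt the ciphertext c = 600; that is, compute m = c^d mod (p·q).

m₁ = c^(d_p) mod p: c ≡ 6 (mod 11), and 6^7 mod 11 = 8.
m₂ = c^(d_q) mod q: c ≡ 51 (mod 61), and 51^37 mod 61 = 26.
h = q_inv·(m₁ − m₂) mod p = 2·(8 − 26) mod 11 = 8.
m = m₂ + h·q = 26 + 8·61 = 514.

514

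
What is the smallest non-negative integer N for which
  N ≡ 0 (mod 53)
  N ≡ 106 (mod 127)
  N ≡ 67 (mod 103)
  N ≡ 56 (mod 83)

3170407

The moduli are pairwise coprime; M = 53·127·103·83 = 57543319.
M/53 = 1085723; 1085723 ≡ 18 (mod 53); 18·3 ≡ 1, so inverse 3.
M/127 = 453097; 453097 ≡ 88 (mod 127); 88·13 ≡ 1, so inverse 13.
M/103 = 558673; 558673 ≡ 1 (mod 103), inverse 1.
M/83 = 693293; 693293 ≡ 77 (mod 83); 77·69 ≡ 1, so inverse 69.
N ≡ 0·1085723·3 + 106·453097·13 + 67·558673·1 + 56·693293·69 = 3340682909.
3340682909 mod 57543319 = 3170407.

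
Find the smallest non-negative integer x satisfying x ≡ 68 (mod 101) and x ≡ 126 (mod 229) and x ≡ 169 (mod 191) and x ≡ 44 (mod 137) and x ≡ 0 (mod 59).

5819381102

The moduli are pairwise coprime; N = 101·229·191·137·59 = 35707776037.
N/101 = 353542337; 353542337 ≡ 18 (mod 101); 18·73 ≡ 1, so inverse 73.
N/229 = 155929153; 155929153 ≡ 76 (mod 229); 76·226 ≡ 1, so inverse 226.
N/191 = 186951707; 186951707 ≡ 143 (mod 191); 143·187 ≡ 1, so inverse 187.
N/137 = 260640701; 260640701 ≡ 119 (mod 137); 119·38 ≡ 1, so inverse 38.
N/59 = 605216543; 605216543 ≡ 30 (mod 59); 30·2 ≡ 1, so inverse 2.
x ≡ 68·353542337·73 + 126·155929153·226 + 169·186951707·187 + 44·260640701·38 + 0·605216543·2 = 12539248770089.
12539248770089 mod 35707776037 = 5819381102.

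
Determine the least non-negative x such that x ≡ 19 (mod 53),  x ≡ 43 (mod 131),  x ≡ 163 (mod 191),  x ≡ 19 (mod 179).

From x ≡ 19 (mod 53) write x = 19 + 53t. Substituting into x ≡ 43 (mod 131) gives 53t ≡ 24 (mod 131), and since 53⁻¹ ≡ 89 (mod 131), t ≡ 40. Hence x ≡ 19 + 53·40 = 2139 (mod 6943).
From x ≡ 2139 (mod 6943) write x = 2139 + 6943t. Substituting into x ≡ 163 (mod 191) gives 6943t ≡ 125 (mod 191), and since 67⁻¹ ≡ 134 (mod 191), t ≡ 133. Hence x ≡ 2139 + 6943·133 = 925558 (mod 1326113).
From x ≡ 925558 (mod 1326113) write x = 925558 + 1326113t. Substituting into x ≡ 19 (mod 179) gives 1326113t ≡ 70 (mod 179), and since 81⁻¹ ≡ 42 (mod 179), t ≡ 76. Hence x ≡ 925558 + 1326113·76 = 101710146 (mod 237374227).

101710146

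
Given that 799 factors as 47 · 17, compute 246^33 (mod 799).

Mod 47: 246 ≡ 11; 11^33 ≡ 5 (mod 47).
Mod 17: 246 ≡ 8; by Fermat, exponent reduces to 33 mod 16 = 1; 8^1 ≡ 8 (mod 17).
Combine by CRT: x ≡ 5 (mod 47), x ≡ 8 (mod 17) ⇒ x ≡ 569 (mod 799).

569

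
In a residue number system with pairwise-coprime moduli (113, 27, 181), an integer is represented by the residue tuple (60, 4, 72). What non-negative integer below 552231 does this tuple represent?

214195

From x ≡ 60 (mod 113) write x = 60 + 113t. Substituting into x ≡ 4 (mod 27) gives 113t ≡ 25 (mod 27), and since 5⁻¹ ≡ 11 (mod 27), t ≡ 5. Hence x ≡ 60 + 113·5 = 625 (mod 3051).
From x ≡ 625 (mod 3051) write x = 625 + 3051t. Substituting into x ≡ 72 (mod 181) gives 3051t ≡ 171 (mod 181), and since 155⁻¹ ≡ 174 (mod 181), t ≡ 70. Hence x ≡ 625 + 3051·70 = 214195 (mod 552231).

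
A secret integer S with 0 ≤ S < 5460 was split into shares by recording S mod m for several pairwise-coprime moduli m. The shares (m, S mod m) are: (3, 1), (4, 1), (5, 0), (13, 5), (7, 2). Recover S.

1045

The moduli are pairwise coprime; N = 3·4·5·13·7 = 5460.
N/3 = 1820; 1820 ≡ 2 (mod 3); 2·2 ≡ 1, so inverse 2.
N/4 = 1365; 1365 ≡ 1 (mod 4), inverse 1.
N/5 = 1092; 1092 ≡ 2 (mod 5); 2·3 ≡ 1, so inverse 3.
N/13 = 420; 420 ≡ 4 (mod 13); 4·10 ≡ 1, so inverse 10.
N/7 = 780; 780 ≡ 3 (mod 7); 3·5 ≡ 1, so inverse 5.
S ≡ 1·1820·2 + 1·1365·1 + 0·1092·3 + 5·420·10 + 2·780·5 = 33805.
33805 mod 5460 = 1045.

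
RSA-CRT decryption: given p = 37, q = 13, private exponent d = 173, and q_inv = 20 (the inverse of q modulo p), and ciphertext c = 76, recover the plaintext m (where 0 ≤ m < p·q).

98

d_p = d mod (p−1) = 173 mod 36 = 29; d_q = d mod (q−1) = 5.
m₁ = c^(d_p) mod p: c ≡ 2 (mod 37), and 2^29 mod 37 = 24.
m₂ = c^(d_q) mod q: c ≡ 11 (mod 13), and 11^5 mod 13 = 7.
h = q_inv·(m₁ − m₂) mod p = 20·(24 − 7) mod 37 = 7.
m = m₂ + h·q = 7 + 7·13 = 98.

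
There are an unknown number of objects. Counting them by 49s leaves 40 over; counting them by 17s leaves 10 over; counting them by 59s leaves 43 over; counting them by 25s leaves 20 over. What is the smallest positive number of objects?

742145

The moduli are pairwise coprime; M = 49·17·59·25 = 1228675.
M/49 = 25075; 25075 ≡ 36 (mod 49); 36·15 ≡ 1, so inverse 15.
M/17 = 72275; 72275 ≡ 8 (mod 17); 8·15 ≡ 1, so inverse 15.
M/59 = 20825; 20825 ≡ 57 (mod 59); 57·29 ≡ 1, so inverse 29.
M/25 = 49147; 49147 ≡ 22 (mod 25); 22·8 ≡ 1, so inverse 8.
N ≡ 40·25075·15 + 10·72275·15 + 43·20825·29 + 20·49147·8 = 59718545.
59718545 mod 1228675 = 742145.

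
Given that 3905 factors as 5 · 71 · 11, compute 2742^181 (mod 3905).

2797

Mod 5: 2742 ≡ 2; by Fermat, exponent reduces to 181 mod 4 = 1; 2^1 ≡ 2 (mod 5).
Mod 71: 2742 ≡ 44; by Fermat, exponent reduces to 181 mod 70 = 41; 44^41 ≡ 28 (mod 71).
Mod 11: 2742 ≡ 3; by Fermat, exponent reduces to 181 mod 10 = 1; 3^1 ≡ 3 (mod 11).
Combine by CRT: x ≡ 2 (mod 5), x ≡ 28 (mod 71), x ≡ 3 (mod 11) ⇒ x ≡ 2797 (mod 3905).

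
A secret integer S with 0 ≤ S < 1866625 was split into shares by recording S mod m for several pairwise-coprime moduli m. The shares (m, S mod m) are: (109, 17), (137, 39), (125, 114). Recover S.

30864

From S ≡ 17 (mod 109) write S = 17 + 109t. Substituting into S ≡ 39 (mod 137) gives 109t ≡ 22 (mod 137), and since 109⁻¹ ≡ 44 (mod 137), t ≡ 9. Hence S ≡ 17 + 109·9 = 998 (mod 14933).
From S ≡ 998 (mod 14933) write S = 998 + 14933t. Substituting into S ≡ 114 (mod 125) gives 14933t ≡ 116 (mod 125), and since 58⁻¹ ≡ 97 (mod 125), t ≡ 2. Hence S ≡ 998 + 14933·2 = 30864 (mod 1866625).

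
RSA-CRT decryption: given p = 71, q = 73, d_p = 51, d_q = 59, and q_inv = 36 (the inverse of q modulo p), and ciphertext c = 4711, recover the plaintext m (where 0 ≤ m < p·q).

m₁ = c^(d_p) mod p: c ≡ 25 (mod 71), and 25^51 mod 71 = 25.
m₂ = c^(d_q) mod q: c ≡ 39 (mod 73), and 39^59 mod 73 = 62.
h = q_inv·(m₁ − m₂) mod p = 36·(25 − 62) mod 71 = 17.
m = m₂ + h·q = 62 + 17·73 = 1303.

1303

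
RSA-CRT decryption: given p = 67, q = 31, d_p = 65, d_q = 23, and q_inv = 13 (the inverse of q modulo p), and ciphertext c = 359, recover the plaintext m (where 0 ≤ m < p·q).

751

m₁ = c^(d_p) mod p: c ≡ 24 (mod 67), and 24^65 mod 67 = 14.
m₂ = c^(d_q) mod q: c ≡ 18 (mod 31), and 18^23 mod 31 = 7.
h = q_inv·(m₁ − m₂) mod p = 13·(14 − 7) mod 67 = 24.
m = m₂ + h·q = 7 + 24·31 = 751.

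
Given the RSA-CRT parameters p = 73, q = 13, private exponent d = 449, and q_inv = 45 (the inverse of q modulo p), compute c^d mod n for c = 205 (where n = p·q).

264

d_p = d mod (p−1) = 449 mod 72 = 17; d_q = d mod (q−1) = 5.
m₁ = c^(d_p) mod p: c ≡ 59 (mod 73), and 59^17 mod 73 = 45.
m₂ = c^(d_q) mod q: c ≡ 10 (mod 13), and 10^5 mod 13 = 4.
h = q_inv·(m₁ − m₂) mod p = 45·(45 − 4) mod 73 = 20.
m = m₂ + h·q = 4 + 20·13 = 264.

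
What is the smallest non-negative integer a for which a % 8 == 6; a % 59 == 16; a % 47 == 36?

21374

The moduli are pairwise coprime; N = 8·59·47 = 22184.
N/8 = 2773; 2773 ≡ 5 (mod 8); 5·5 ≡ 1, so inverse 5.
N/59 = 376; 376 ≡ 22 (mod 59); 22·51 ≡ 1, so inverse 51.
N/47 = 472; 472 ≡ 2 (mod 47); 2·24 ≡ 1, so inverse 24.
a ≡ 6·2773·5 + 16·376·51 + 36·472·24 = 797814.
797814 mod 22184 = 21374.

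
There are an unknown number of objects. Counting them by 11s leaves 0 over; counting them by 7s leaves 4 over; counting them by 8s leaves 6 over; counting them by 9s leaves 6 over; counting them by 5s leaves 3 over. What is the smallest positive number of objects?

5478

From N ≡ 0 (mod 11) write N = 0 + 11t. Substituting into N ≡ 4 (mod 7) gives 11t ≡ 4 (mod 7), and since 4⁻¹ ≡ 2 (mod 7), t ≡ 1. Hence N ≡ 0 + 11·1 = 11 (mod 77).
From N ≡ 11 (mod 77) write N = 11 + 77t. Substituting into N ≡ 6 (mod 8) gives 77t ≡ 3 (mod 8), and since 5⁻¹ ≡ 5 (mod 8), t ≡ 7. Hence N ≡ 11 + 77·7 = 550 (mod 616).
From N ≡ 550 (mod 616) write N = 550 + 616t. Substituting into N ≡ 6 (mod 9) gives 616t ≡ 5 (mod 9), and since 4⁻¹ ≡ 7 (mod 9), t ≡ 8. Hence N ≡ 550 + 616·8 = 5478 (mod 5544).
From N ≡ 5478 (mod 5544) write N = 5478 + 5544t. Substituting into N ≡ 3 (mod 5) gives 5544t ≡ 0 (mod 5), and since 4⁻¹ ≡ 4 (mod 5), t ≡ 0. Hence N ≡ 5478 + 5544·0 = 5478 (mod 27720).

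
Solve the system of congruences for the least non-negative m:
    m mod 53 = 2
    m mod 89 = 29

Combine the congruences pairwise.
From m ≡ 2 (mod 53) write m = 2 + 53t. Substituting into m ≡ 29 (mod 89) gives 53t ≡ 27 (mod 89), and since 53⁻¹ ≡ 42 (mod 89), t ≡ 66. Hence m ≡ 2 + 53·66 = 3500 (mod 4717).

3500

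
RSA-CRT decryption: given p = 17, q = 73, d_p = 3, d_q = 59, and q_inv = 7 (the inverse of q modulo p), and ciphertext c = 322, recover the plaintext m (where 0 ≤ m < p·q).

m₁ = c^(d_p) mod p: c ≡ 16 (mod 17), and 16^3 mod 17 = 16.
m₂ = c^(d_q) mod q: c ≡ 30 (mod 73), and 30^59 mod 73 = 17.
h = q_inv·(m₁ − m₂) mod p = 7·(16 − 17) mod 17 = 10.
m = m₂ + h·q = 17 + 10·73 = 747.

747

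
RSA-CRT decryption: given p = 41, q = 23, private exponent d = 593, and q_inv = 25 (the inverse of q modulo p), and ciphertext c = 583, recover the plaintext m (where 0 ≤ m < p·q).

d_p = d mod (p−1) = 593 mod 40 = 33; d_q = d mod (q−1) = 21.
m₁ = c^(d_p) mod p: c ≡ 9 (mod 41), and 9^33 mod 41 = 9.
m₂ = c^(d_q) mod q: c ≡ 8 (mod 23), and 8^21 mod 23 = 3.
h = q_inv·(m₁ − m₂) mod p = 25·(9 − 3) mod 41 = 27.
m = m₂ + h·q = 3 + 27·23 = 624.

624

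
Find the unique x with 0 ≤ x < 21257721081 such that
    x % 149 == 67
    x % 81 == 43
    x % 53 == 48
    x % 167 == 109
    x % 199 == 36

4633728568

The moduli are pairwise coprime; N = 149·81·53·167·199 = 21257721081.
N/149 = 142669269; 142669269 ≡ 130 (mod 149); 130·47 ≡ 1, so inverse 47.
N/81 = 262441001; 262441001 ≡ 29 (mod 81); 29·14 ≡ 1, so inverse 14.
N/53 = 401089077; 401089077 ≡ 23 (mod 53); 23·30 ≡ 1, so inverse 30.
N/167 = 127291743; 127291743 ≡ 1 (mod 167), inverse 1.
N/199 = 106822719; 106822719 ≡ 116 (mod 199); 116·187 ≡ 1, so inverse 187.
x ≡ 67·142669269·47 + 43·262441001·14 + 48·401089077·30 + 109·127291743·1 + 36·106822719·187 = 1917828625858.
1917828625858 mod 21257721081 = 4633728568.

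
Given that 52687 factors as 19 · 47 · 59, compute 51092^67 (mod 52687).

Mod 19: 51092 ≡ 1; by Fermat, exponent reduces to 67 mod 18 = 13; 1^13 ≡ 1 (mod 19).
Mod 47: 51092 ≡ 3; by Fermat, exponent reduces to 67 mod 46 = 21; 3^21 ≡ 21 (mod 47).
Mod 59: 51092 ≡ 57; by Fermat, exponent reduces to 67 mod 58 = 9; 57^9 ≡ 19 (mod 59).
Combine by CRT: x ≡ 1 (mod 19), x ≡ 21 (mod 47), x ≡ 19 (mod 59) ⇒ x ≡ 42086 (mod 52687).

42086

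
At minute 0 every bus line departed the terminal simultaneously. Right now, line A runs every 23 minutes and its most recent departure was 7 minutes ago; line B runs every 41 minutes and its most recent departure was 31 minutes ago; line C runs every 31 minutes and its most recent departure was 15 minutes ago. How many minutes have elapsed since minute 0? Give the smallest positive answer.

18522

The moduli are pairwise coprime; N = 23·41·31 = 29233.
N/23 = 1271; 1271 ≡ 6 (mod 23); 6·4 ≡ 1, so inverse 4.
N/41 = 713; 713 ≡ 16 (mod 41); 16·18 ≡ 1, so inverse 18.
N/31 = 943; 943 ≡ 13 (mod 31); 13·12 ≡ 1, so inverse 12.
t ≡ 7·1271·4 + 31·713·18 + 15·943·12 = 603182.
603182 mod 29233 = 18522.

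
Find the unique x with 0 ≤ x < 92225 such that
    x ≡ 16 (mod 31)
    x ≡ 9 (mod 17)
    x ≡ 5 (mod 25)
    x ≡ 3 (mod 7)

The moduli are pairwise coprime; N = 31·17·25·7 = 92225.
N/31 = 2975; 2975 ≡ 30 (mod 31); 30·30 ≡ 1, so inverse 30.
N/17 = 5425; 5425 ≡ 2 (mod 17); 2·9 ≡ 1, so inverse 9.
N/25 = 3689; 3689 ≡ 14 (mod 25); 14·9 ≡ 1, so inverse 9.
N/7 = 13175; 13175 ≡ 1 (mod 7), inverse 1.
x ≡ 16·2975·30 + 9·5425·9 + 5·3689·9 + 3·13175·1 = 2072955.
2072955 mod 92225 = 44005.

44005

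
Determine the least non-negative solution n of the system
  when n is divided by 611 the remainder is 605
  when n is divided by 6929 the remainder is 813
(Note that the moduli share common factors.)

Combine the congruences pairwise.
gcd(611, 6929) = 13 and 13 | (813 − 605), so the pair is consistent; merging gives n ≡ 319547 (mod 325663), where 325663 = lcm(611, 6929).
The solution is unique modulo lcm(611, 6929) = 325663.

319547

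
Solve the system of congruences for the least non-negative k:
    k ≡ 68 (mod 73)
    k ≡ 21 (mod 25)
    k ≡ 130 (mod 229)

373171

From k ≡ 68 (mod 73) write k = 68 + 73t. Substituting into k ≡ 21 (mod 25) gives 73t ≡ 3 (mod 25), and since 23⁻¹ ≡ 12 (mod 25), t ≡ 11. Hence k ≡ 68 + 73·11 = 871 (mod 1825).
From k ≡ 871 (mod 1825) write k = 871 + 1825t. Substituting into k ≡ 130 (mod 229) gives 1825t ≡ 175 (mod 229), and since 222⁻¹ ≡ 98 (mod 229), t ≡ 204. Hence k ≡ 871 + 1825·204 = 373171 (mod 417925).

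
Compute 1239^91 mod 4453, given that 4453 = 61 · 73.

Mod 61: 1239 ≡ 19; by Fermat, exponent reduces to 91 mod 60 = 31; 19^31 ≡ 19 (mod 61).
Mod 73: 1239 ≡ 71; by Fermat, exponent reduces to 91 mod 72 = 19; 71^19 ≡ 71 (mod 73).
Combine by CRT: x ≡ 19 (mod 61), x ≡ 71 (mod 73) ⇒ x ≡ 1239 (mod 4453).

1239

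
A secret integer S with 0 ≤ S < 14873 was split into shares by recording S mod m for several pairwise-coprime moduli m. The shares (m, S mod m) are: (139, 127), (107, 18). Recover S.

From S ≡ 127 (mod 139) write S = 127 + 139t. Substituting into S ≡ 18 (mod 107) gives 139t ≡ 105 (mod 107), and since 32⁻¹ ≡ 97 (mod 107), t ≡ 20. Hence S ≡ 127 + 139·20 = 2907 (mod 14873).

2907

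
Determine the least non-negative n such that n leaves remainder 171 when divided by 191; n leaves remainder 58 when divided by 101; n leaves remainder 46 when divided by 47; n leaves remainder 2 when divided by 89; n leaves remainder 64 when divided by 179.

10390585441

From n ≡ 171 (mod 191) write n = 171 + 191t. Substituting into n ≡ 58 (mod 101) gives 191t ≡ 89 (mod 101), and since 90⁻¹ ≡ 55 (mod 101), t ≡ 47. Hence n ≡ 171 + 191·47 = 9148 (mod 19291).
From n ≡ 9148 (mod 19291) write n = 9148 + 19291t. Substituting into n ≡ 46 (mod 47) gives 19291t ≡ 16 (mod 47), and since 21⁻¹ ≡ 9 (mod 47), t ≡ 3. Hence n ≡ 9148 + 19291·3 = 67021 (mod 906677).
From n ≡ 67021 (mod 906677) write n = 67021 + 906677t. Substituting into n ≡ 2 (mod 89) gives 906677t ≡ 87 (mod 89), and since 34⁻¹ ≡ 55 (mod 89), t ≡ 68. Hence n ≡ 67021 + 906677·68 = 61721057 (mod 80694253).
From n ≡ 61721057 (mod 80694253) write n = 61721057 + 80694253t. Substituting into n ≡ 64 (mod 179) gives 80694253t ≡ 176 (mod 179), and since 158⁻¹ ≡ 17 (mod 179), t ≡ 128. Hence n ≡ 61721057 + 80694253·128 = 10390585441 (mod 14444271287).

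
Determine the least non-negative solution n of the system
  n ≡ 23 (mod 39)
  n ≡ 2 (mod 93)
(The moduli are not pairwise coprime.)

374

Combine the congruences pairwise.
gcd(39, 93) = 3 and 3 | (2 − 23), so the pair is consistent; merging gives n ≡ 374 (mod 1209), where 1209 = lcm(39, 93).
The solution is unique modulo lcm(39, 93) = 1209.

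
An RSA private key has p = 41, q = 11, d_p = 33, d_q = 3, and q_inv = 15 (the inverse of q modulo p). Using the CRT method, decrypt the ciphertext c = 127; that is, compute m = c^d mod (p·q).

392

m₁ = c^(d_p) mod p: c ≡ 4 (mod 41), and 4^33 mod 41 = 23.
m₂ = c^(d_q) mod q: c ≡ 6 (mod 11), and 6^3 mod 11 = 7.
h = q_inv·(m₁ − m₂) mod p = 15·(23 − 7) mod 41 = 35.
m = m₂ + h·q = 7 + 35·11 = 392.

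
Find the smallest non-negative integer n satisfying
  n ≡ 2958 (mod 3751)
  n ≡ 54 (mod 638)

175504

gcd(3751, 638) = 11 and 11 | (54 − 2958), so the pair is consistent; merging gives n ≡ 175504 (mod 217558), where 217558 = lcm(3751, 638).
The solution is unique modulo lcm(3751, 638) = 217558.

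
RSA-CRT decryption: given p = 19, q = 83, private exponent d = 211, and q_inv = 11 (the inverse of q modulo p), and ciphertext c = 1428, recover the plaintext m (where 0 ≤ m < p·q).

90

d_p = d mod (p−1) = 211 mod 18 = 13; d_q = d mod (q−1) = 47.
m₁ = c^(d_p) mod p: c ≡ 3 (mod 19), and 3^13 mod 19 = 14.
m₂ = c^(d_q) mod q: c ≡ 17 (mod 83), and 17^47 mod 83 = 7.
h = q_inv·(m₁ − m₂) mod p = 11·(14 − 7) mod 19 = 1.
m = m₂ + h·q = 7 + 1·83 = 90.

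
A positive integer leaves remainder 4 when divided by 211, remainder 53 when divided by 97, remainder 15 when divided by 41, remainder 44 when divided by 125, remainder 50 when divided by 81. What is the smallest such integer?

From x ≡ 4 (mod 211) write x = 4 + 211t. Substituting into x ≡ 53 (mod 97) gives 211t ≡ 49 (mod 97), and since 17⁻¹ ≡ 40 (mod 97), t ≡ 20. Hence x ≡ 4 + 211·20 = 4224 (mod 20467).
From x ≡ 4224 (mod 20467) write x = 4224 + 20467t. Substituting into x ≡ 15 (mod 41) gives 20467t ≡ 14 (mod 41), and since 8⁻¹ ≡ 36 (mod 41), t ≡ 12. Hence x ≡ 4224 + 20467·12 = 249828 (mod 839147).
From x ≡ 249828 (mod 839147) write x = 249828 + 839147t. Substituting into x ≡ 44 (mod 125) gives 839147t ≡ 91 (mod 125), and since 22⁻¹ ≡ 108 (mod 125), t ≡ 78. Hence x ≡ 249828 + 839147·78 = 65703294 (mod 104893375).
From x ≡ 65703294 (mod 104893375) write x = 65703294 + 104893375t. Substituting into x ≡ 50 (mod 81) gives 104893375t ≡ 68 (mod 81), and since 76⁻¹ ≡ 16 (mod 81), t ≡ 35. Hence x ≡ 65703294 + 104893375·35 = 3736971419 (mod 8496363375).

3736971419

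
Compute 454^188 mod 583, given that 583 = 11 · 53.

478

Mod 11: 454 ≡ 3; by Fermat, exponent reduces to 188 mod 10 = 8; 3^8 ≡ 5 (mod 11).
Mod 53: 454 ≡ 30; by Fermat, exponent reduces to 188 mod 52 = 32; 30^32 ≡ 1 (mod 53).
Combine by CRT: x ≡ 5 (mod 11), x ≡ 1 (mod 53) ⇒ x ≡ 478 (mod 583).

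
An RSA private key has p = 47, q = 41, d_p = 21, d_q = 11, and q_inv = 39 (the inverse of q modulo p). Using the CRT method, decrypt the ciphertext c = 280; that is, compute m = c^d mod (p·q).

m₁ = c^(d_p) mod p: c ≡ 45 (mod 47), and 45^21 mod 47 = 35.
m₂ = c^(d_q) mod q: c ≡ 34 (mod 41), and 34^11 mod 41 = 19.
h = q_inv·(m₁ − m₂) mod p = 39·(35 − 19) mod 47 = 13.
m = m₂ + h·q = 19 + 13·41 = 552.

552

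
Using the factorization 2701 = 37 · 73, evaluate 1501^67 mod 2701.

361

Mod 37: 1501 ≡ 21; by Fermat, exponent reduces to 67 mod 36 = 31; 21^31 ≡ 28 (mod 37).
Mod 73: 1501 ≡ 41; 41^67 ≡ 69 (mod 73).
Combine by CRT: x ≡ 28 (mod 37), x ≡ 69 (mod 73) ⇒ x ≡ 361 (mod 2701).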